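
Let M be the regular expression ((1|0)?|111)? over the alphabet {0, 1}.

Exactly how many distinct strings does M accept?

The expression has no Kleene star, so L(M) is finite. Expanding the alternatives gives {ε, 0, 1, 111}.
That is 1 of length 0, 2 of length 1, 1 of length 3: 4 strings in all.

4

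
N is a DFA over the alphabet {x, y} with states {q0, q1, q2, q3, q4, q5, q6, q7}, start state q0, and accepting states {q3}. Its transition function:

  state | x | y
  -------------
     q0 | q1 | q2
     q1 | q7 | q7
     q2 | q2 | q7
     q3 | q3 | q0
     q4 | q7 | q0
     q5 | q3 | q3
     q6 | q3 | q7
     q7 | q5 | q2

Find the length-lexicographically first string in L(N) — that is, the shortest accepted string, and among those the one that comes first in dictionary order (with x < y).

xxxx

A breadth-first search from q0 reaches an accepting state first via the path q0 → q1 → q7 → q5 → q3 on input xxxx.
No string of length < 4 is accepted (BFS exhausts all shorter strings without reaching an accepting state), and xxxx is the lexicographically least accepting string of length 4.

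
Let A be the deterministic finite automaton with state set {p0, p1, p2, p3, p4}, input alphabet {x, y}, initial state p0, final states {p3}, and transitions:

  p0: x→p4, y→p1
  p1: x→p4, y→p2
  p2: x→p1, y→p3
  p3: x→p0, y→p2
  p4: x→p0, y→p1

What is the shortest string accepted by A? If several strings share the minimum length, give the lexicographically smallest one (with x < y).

A breadth-first search from p0 reaches an accepting state first via the path p0 → p1 → p2 → p3 on input yyy.
No string of length < 3 is accepted (BFS exhausts all shorter strings without reaching an accepting state), and yyy is the lexicographically least accepting string of length 3.

yyy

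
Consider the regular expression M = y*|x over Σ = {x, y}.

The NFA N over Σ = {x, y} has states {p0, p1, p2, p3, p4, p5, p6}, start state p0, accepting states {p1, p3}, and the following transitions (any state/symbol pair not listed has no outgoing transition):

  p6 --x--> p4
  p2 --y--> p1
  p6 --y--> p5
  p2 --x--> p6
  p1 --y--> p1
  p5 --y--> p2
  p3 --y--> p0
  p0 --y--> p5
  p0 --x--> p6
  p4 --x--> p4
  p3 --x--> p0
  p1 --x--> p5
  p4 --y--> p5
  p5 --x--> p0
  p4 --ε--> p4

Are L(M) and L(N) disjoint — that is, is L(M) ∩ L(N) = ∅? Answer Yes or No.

No

The string yyy is accepted by both M and N.
Hence L(M) ∩ L(N) ≠ ∅.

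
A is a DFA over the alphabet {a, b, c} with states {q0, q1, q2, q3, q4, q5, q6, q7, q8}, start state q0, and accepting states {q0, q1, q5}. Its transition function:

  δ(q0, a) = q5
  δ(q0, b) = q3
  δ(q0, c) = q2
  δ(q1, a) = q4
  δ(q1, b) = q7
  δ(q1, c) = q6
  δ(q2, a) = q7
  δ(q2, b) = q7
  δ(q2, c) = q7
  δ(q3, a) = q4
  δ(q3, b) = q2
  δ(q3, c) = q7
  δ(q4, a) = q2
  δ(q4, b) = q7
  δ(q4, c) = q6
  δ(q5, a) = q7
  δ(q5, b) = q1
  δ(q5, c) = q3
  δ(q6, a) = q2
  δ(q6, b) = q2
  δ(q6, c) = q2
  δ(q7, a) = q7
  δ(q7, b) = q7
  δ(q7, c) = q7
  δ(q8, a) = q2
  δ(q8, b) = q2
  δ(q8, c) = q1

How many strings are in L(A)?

The useful subgraph on states {q0, q1, q5} is acyclic, so L(A) is finite; the longest accepting path visits 3 useful states, giving maximum string length 2.
Counting accepting paths from q0 by length: 1 of length 0, 1 of length 1, 1 of length 2. Total 3.

3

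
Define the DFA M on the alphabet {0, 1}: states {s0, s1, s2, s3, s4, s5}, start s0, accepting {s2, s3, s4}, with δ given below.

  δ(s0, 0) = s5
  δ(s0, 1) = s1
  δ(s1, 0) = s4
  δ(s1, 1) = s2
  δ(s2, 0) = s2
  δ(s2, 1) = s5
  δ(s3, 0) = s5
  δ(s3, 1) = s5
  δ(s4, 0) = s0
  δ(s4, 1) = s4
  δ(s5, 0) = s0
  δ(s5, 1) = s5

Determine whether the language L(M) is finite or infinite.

State s2 is reachable from the start and can reach an accepting state, and it lies on the cycle s2 → s2.
Traversing that cycle any number of times yields accepted strings of unbounded length, so the language is infinite.

infinite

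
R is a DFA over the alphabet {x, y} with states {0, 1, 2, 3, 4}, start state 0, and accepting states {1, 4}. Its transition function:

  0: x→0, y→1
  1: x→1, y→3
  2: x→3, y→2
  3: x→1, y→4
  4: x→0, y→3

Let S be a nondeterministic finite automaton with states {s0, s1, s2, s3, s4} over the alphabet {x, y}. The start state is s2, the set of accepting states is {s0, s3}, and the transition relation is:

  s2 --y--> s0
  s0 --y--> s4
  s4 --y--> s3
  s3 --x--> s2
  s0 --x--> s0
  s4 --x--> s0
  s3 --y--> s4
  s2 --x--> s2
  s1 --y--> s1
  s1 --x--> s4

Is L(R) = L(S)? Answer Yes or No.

Exploring the product automaton R × S from the start pair (0, s2), following both machines on each input symbol, reaches 4 state pairs: (0, s2), (1, s0), (3, s4), (4, s3).
R accepts in {1, 4} and S accepts in {s0, s3}. In every reachable pair the two components are either both accepting — (1, s0), (4, s3) — or both non-accepting, so no string is accepted by exactly one of the machines: L(R) \ L(S) and L(S) \ L(R) are both empty.
Hence every string is accepted by R iff it is accepted by S, and the two languages coincide.

Yes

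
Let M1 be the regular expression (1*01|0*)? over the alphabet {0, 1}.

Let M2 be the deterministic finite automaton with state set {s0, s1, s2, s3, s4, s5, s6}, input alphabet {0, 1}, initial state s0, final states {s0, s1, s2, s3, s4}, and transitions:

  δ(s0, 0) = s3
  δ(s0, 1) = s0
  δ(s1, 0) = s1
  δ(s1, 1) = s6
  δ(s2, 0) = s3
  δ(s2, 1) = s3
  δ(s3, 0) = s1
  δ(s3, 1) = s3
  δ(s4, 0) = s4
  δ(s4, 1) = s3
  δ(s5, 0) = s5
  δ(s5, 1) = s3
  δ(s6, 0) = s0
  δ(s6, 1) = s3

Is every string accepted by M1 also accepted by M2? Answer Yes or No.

Yes

Converting the expression M1 to a DFA (subset construction, then merging equivalent states) gives the minimal DFA with states {r0, r1, r2, r3, r4, r5, r6}, start state r0, accepting states {r0, r1, r3, r4} and transitions r0: 0→r1, 1→r2; r1: 0→r3, 1→r4; r2: 0→r5, 1→r2; r3: 0→r3, 1→r6; r4: 0→r6, 1→r6; r5: 0→r6, 1→r4; r6: 0→r6, 1→r6.
Exploring the product automaton M1 × M2 from the start pair (r0, s0), following both machines on each input symbol, reaches 10 state pairs: (r0, s0), (r1, s3), (r2, s0), (r3, s1), (r4, s3), (r5, s3), (r6, s6), (r6, s1), (r6, s3), (r6, s0).
M1 accepts in {r0, r1, r3, r4} and M2 accepts in {s0, s1, s2, s3, s4}. The reachable pairs whose M1-component is accepting are (r0, s0), (r1, s3), (r3, s1), (r4, s3); in each of them the M2-component is accepting too, so the product for L(M1) \ L(M2) (M1-component accepting, M2-component rejecting) has no reachable accepting pair and the difference is empty.
Hence every string in L(M1) is also in L(M2).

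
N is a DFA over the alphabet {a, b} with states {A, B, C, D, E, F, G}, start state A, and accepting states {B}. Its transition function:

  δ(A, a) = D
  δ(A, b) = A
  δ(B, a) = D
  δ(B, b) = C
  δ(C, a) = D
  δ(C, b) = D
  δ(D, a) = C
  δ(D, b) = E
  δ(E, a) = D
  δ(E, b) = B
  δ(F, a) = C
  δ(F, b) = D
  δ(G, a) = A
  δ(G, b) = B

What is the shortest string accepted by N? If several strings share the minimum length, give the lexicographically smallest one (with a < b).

A breadth-first search from A reaches an accepting state first via the path A → D → E → B on input abb.
No string of length < 3 is accepted (BFS exhausts all shorter strings without reaching an accepting state), and abb is the lexicographically least accepting string of length 3.

abb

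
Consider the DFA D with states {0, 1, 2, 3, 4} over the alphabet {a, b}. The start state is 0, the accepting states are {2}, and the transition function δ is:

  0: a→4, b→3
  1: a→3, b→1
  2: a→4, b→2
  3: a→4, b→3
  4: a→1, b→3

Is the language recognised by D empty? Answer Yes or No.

Yes

The states reachable from the start state are {0, 1, 3, 4}.
None of the accepting states {2} is reachable, so no string is accepted and L(D) = ∅.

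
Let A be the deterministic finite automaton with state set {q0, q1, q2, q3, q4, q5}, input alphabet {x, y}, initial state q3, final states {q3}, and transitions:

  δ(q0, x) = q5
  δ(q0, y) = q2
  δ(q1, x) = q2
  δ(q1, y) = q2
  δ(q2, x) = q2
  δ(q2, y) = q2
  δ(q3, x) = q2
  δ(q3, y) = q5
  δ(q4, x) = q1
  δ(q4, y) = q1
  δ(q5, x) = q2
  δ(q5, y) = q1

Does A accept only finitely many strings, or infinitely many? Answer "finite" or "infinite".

The useful states (reachable from q3 and able to reach an accepting state) are {q3}.
Restricted to these states the transition graph has no cycle, so every accepting path has bounded length and L is finite.

finite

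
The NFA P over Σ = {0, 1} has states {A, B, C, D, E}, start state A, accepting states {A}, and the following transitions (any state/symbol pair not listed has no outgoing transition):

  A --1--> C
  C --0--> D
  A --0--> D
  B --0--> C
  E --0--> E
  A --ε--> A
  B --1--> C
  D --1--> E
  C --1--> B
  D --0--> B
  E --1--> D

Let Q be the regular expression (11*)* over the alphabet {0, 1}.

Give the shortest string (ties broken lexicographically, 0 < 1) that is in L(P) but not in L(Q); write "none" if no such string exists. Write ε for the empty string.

none

Converting the expression Q to a DFA (subset construction, then merging equivalent states) gives the minimal DFA with states {q0, q1}, start state q0, accepting states {q0} and transitions q0: 0→q1, 1→q0; q1: 0→q1, 1→q1.
Exploring the product automaton P × Q from the start pair (A, q0), following both machines on each input symbol, reaches 7 state pairs: (A, q0), (D, q1), (C, q0), (B, q1), (E, q1), (B, q0), (C, q1).
P accepts in {A} and Q accepts in {q0}. The reachable pairs whose P-component is accepting are (A, q0); in each of them the Q-component is accepting too, so the product for L(P) \ L(Q) (P-component accepting, Q-component rejecting) has no reachable accepting pair and the difference is empty.
So every string accepted by P is also accepted by Q: L(P) \ L(Q) = ∅ and there is no such string.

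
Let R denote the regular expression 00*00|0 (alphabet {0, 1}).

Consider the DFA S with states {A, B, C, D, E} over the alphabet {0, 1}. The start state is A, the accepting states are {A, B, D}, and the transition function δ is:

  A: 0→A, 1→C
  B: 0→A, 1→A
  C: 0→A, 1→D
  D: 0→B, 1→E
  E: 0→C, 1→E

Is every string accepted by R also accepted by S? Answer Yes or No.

Converting the expression R to a DFA (subset construction, then merging equivalent states) gives the minimal DFA with states {r0, r1, r2, r3, r4}, start state r0, accepting states {r1, r4} and transitions r0: 0→r1, 1→r2; r1: 0→r3, 1→r2; r2: 0→r2, 1→r2; r3: 0→r4, 1→r2; r4: 0→r4, 1→r2.
Exploring the product automaton R × S from the start pair (r0, A), following both machines on each input symbol, reaches 9 state pairs: (r0, A), (r1, A), (r2, C), (r3, A), (r2, A), (r2, D), (r4, A), (r2, B), (r2, E).
R accepts in {r1, r4} and S accepts in {A, B, D}. The reachable pairs whose R-component is accepting are (r1, A), (r4, A); in each of them the S-component is accepting too, so the product for L(R) \ L(S) (R-component accepting, S-component rejecting) has no reachable accepting pair and the difference is empty.
Hence every string in L(R) is also in L(S).

Yes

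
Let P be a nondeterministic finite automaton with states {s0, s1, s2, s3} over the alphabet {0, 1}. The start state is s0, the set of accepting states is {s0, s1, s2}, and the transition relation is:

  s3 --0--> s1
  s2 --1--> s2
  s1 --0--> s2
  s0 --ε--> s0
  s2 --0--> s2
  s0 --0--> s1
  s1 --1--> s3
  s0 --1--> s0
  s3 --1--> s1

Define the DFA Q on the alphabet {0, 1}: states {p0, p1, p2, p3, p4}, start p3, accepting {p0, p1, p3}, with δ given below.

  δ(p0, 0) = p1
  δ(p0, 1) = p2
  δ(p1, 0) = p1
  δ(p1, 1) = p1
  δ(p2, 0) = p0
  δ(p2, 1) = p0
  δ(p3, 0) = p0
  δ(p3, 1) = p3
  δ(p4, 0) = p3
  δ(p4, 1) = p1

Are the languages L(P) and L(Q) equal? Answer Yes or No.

Yes

Exploring the product automaton P × Q from the start pair (s0, p3), following both machines on each input symbol, reaches 4 state pairs: (s0, p3), (s1, p0), (s2, p1), (s3, p2).
P accepts in {s0, s1, s2} and Q accepts in {p0, p1, p3}. In every reachable pair the two components are either both accepting — (s0, p3), (s1, p0), (s2, p1) — or both non-accepting, so no string is accepted by exactly one of the machines: L(P) \ L(Q) and L(Q) \ L(P) are both empty.
Hence every string is accepted by P iff it is accepted by Q, and the two languages coincide.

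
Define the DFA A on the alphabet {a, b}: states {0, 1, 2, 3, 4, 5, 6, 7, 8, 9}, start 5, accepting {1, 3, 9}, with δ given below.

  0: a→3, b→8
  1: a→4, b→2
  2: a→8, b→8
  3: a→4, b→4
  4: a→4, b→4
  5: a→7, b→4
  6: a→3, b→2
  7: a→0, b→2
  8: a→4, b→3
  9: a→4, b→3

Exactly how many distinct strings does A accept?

The useful subgraph on states {0, 2, 3, 5, 7, 8} is acyclic, so L(A) is finite; the longest accepting path visits 5 useful states, giving maximum string length 4.
Counting accepting paths from 5 by length: 1 of length 3, 3 of length 4. Total 4.

4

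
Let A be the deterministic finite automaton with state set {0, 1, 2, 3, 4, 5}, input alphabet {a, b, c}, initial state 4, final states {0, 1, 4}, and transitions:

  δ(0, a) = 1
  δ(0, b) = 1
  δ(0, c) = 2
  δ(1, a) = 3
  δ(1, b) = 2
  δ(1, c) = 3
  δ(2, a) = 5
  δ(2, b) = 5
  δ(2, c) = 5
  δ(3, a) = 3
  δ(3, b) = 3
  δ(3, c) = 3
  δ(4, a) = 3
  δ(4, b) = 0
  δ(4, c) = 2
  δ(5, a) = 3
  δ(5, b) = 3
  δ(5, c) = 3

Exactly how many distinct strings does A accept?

The useful subgraph on states {0, 1, 4} is acyclic, so L(A) is finite; the longest accepting path visits 3 useful states, giving maximum string length 2.
Counting accepting paths from 4 by length: 1 of length 0, 1 of length 1, 2 of length 2. Total 4.

4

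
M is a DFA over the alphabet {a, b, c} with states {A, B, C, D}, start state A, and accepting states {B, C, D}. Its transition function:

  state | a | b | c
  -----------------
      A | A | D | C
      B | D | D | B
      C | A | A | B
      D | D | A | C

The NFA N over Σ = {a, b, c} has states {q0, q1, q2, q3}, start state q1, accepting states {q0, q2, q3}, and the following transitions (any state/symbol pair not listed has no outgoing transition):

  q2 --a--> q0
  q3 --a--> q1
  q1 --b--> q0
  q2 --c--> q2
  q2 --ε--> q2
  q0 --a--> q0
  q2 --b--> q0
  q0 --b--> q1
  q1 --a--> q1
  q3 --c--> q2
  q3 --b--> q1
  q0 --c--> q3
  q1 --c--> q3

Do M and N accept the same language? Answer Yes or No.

Exploring the product automaton M × N from the start pair (A, q1), following both machines on each input symbol, reaches 4 state pairs: (A, q1), (D, q0), (C, q3), (B, q2).
M accepts in {B, C, D} and N accepts in {q0, q2, q3}. In every reachable pair the two components are either both accepting — (D, q0), (C, q3), (B, q2) — or both non-accepting, so no string is accepted by exactly one of the machines: L(M) \ L(N) and L(N) \ L(M) are both empty.
Hence every string is accepted by M iff it is accepted by N, and the two languages coincide.

Yes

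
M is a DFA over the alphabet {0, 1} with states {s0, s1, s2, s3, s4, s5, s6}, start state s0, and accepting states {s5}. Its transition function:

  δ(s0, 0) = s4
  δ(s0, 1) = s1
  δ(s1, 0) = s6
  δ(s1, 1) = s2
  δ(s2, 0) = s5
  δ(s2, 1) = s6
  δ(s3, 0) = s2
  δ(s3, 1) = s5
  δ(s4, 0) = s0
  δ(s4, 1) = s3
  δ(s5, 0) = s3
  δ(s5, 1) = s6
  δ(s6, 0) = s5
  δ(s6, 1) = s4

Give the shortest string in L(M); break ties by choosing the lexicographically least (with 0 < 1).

A breadth-first search from s0 reaches an accepting state first via the path s0 → s4 → s3 → s5 on input 011.
No string of length < 3 is accepted (BFS exhausts all shorter strings without reaching an accepting state), and 011 is the lexicographically least accepting string of length 3.

011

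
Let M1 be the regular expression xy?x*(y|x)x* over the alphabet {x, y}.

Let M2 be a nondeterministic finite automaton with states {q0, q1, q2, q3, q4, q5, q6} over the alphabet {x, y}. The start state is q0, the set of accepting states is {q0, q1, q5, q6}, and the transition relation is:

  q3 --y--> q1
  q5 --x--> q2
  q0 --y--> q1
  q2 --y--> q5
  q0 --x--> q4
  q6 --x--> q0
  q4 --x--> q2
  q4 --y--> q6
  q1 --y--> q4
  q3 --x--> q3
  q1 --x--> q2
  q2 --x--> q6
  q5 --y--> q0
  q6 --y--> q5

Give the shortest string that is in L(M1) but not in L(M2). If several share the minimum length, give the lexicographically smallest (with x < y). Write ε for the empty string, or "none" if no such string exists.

The string xx is accepted by M1 but not by M2.
No shorter string lies in the difference, and xx is the lexicographically first length-2 string in L(M1) \ L(M2).

xx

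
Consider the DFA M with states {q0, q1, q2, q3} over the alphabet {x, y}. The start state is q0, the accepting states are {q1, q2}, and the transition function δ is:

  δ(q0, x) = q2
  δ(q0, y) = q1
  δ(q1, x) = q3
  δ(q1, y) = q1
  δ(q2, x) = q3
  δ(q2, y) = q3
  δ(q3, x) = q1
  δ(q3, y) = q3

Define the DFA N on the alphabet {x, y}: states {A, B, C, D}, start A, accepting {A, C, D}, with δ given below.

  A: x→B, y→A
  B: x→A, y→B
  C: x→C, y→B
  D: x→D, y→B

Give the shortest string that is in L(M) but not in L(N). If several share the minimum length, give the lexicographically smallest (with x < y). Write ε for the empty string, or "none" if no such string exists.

The string x is accepted by M but not by N.
No shorter string lies in the difference, and x is the lexicographically first length-1 string in L(M) \ L(N).

x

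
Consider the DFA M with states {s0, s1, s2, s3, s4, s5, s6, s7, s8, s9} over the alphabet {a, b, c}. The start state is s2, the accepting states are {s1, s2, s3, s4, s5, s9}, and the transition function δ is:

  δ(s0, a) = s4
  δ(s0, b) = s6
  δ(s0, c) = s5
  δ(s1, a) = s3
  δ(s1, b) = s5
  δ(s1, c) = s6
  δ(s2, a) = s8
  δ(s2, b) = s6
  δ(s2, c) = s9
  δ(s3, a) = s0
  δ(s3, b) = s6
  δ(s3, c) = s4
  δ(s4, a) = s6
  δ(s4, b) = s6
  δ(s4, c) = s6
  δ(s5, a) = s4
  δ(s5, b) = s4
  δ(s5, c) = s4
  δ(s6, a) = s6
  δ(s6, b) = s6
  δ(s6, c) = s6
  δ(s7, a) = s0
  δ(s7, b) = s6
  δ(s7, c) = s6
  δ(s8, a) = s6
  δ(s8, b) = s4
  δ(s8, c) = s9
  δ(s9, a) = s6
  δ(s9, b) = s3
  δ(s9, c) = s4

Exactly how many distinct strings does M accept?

The useful subgraph on states {s0, s2, s3, s4, s5, s8, s9} is acyclic, so L(M) is finite; the longest accepting path visits 7 useful states, giving maximum string length 6.
Counting accepting paths from s2 by length: 1 of length 0, 1 of length 1, 4 of length 2, 3 of length 3, 3 of length 4, 5 of length 5, 3 of length 6. Total 20.

20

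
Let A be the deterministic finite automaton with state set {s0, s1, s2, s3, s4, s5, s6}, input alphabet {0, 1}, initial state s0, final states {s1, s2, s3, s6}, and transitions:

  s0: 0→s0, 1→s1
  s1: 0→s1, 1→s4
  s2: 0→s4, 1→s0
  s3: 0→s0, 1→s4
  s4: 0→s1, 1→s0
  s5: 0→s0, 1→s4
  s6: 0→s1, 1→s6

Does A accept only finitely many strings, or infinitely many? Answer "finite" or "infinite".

infinite

State s0 is reachable from the start and can reach an accepting state, and it lies on the cycle s0 → s0.
Traversing that cycle any number of times yields accepted strings of unbounded length, so the language is infinite.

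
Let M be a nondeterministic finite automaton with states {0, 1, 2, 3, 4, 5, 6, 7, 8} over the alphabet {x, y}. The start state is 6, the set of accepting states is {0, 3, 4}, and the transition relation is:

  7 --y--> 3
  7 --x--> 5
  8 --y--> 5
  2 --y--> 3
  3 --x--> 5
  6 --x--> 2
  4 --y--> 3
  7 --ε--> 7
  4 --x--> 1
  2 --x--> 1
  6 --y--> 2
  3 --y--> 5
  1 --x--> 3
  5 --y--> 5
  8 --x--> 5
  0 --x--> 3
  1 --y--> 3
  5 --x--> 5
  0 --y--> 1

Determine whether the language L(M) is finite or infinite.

The useful states (reachable from 6 and able to reach an accepting state) are {1, 2, 3, 6}.
Restricted to these states the transition graph has no cycle, so every accepting path has bounded length and L is finite.

finite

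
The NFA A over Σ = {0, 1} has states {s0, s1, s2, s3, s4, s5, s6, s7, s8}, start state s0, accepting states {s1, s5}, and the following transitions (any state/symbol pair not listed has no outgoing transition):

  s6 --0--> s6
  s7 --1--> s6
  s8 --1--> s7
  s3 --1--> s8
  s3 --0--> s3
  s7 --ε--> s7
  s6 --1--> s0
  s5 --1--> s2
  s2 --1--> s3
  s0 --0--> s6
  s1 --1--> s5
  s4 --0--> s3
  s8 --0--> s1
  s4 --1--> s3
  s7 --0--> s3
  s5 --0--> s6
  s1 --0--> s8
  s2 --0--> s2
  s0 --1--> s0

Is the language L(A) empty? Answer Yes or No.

Yes

The states reachable from the start state are {s0, s6}.
None of the accepting states {s1, s5} is reachable, so no string is accepted and L(A) = ∅.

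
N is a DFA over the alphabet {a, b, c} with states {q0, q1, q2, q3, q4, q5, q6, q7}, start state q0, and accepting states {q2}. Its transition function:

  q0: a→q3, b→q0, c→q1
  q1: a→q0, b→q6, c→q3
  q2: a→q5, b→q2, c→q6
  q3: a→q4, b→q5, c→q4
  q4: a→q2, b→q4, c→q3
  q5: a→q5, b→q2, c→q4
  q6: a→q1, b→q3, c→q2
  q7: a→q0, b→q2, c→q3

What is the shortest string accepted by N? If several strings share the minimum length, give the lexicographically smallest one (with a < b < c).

A breadth-first search from q0 reaches an accepting state first via the path q0 → q3 → q4 → q2 on input aaa.
No string of length < 3 is accepted (BFS exhausts all shorter strings without reaching an accepting state), and aaa is the lexicographically least accepting string of length 3.

aaa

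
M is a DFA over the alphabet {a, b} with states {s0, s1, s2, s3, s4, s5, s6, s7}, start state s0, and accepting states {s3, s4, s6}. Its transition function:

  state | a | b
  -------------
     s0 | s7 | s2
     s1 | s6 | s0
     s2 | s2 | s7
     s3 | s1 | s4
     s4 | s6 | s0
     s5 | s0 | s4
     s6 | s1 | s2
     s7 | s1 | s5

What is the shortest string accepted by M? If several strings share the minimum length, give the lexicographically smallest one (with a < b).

A breadth-first search from s0 reaches an accepting state first via the path s0 → s7 → s1 → s6 on input aaa.
No string of length < 3 is accepted (BFS exhausts all shorter strings without reaching an accepting state), and aaa is the lexicographically least accepting string of length 3.

aaa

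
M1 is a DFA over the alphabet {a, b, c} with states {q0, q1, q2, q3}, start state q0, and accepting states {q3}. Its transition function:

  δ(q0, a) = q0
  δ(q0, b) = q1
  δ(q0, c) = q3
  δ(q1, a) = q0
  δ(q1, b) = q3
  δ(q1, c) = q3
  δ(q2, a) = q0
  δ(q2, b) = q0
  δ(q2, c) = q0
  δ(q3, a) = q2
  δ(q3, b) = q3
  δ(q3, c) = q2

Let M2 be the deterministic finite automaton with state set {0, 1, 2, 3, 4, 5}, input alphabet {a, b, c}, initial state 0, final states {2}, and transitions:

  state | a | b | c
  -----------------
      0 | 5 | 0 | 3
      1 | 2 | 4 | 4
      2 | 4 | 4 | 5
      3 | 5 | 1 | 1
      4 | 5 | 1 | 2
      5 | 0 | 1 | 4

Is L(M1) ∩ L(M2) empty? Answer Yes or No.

No

The string cacc is accepted by both M1 and M2.
Hence L(M1) ∩ L(M2) ≠ ∅.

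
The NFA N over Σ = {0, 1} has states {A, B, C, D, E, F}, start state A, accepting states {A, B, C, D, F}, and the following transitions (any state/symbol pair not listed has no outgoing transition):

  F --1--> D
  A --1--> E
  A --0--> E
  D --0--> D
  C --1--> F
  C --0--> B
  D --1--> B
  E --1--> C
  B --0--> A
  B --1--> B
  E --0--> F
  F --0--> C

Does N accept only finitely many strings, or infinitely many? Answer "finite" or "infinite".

State A is reachable from the start and can reach an accepting state, and it lies on the cycle A → E → C → B → A.
Traversing that cycle any number of times yields accepted strings of unbounded length, so the language is infinite.

infinite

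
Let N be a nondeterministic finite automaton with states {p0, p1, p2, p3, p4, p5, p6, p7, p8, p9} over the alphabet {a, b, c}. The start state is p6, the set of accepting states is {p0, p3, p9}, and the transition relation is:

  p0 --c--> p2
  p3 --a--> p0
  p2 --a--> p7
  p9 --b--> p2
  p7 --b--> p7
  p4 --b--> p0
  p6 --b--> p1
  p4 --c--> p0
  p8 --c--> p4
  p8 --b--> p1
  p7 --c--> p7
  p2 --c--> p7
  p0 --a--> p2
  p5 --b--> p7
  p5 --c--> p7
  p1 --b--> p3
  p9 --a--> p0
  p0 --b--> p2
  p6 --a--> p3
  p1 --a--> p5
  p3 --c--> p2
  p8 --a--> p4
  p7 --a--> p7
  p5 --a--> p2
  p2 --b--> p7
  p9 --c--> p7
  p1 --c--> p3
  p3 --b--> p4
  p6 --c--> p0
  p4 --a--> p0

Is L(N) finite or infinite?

The useful states (reachable from p6 and able to reach an accepting state) are {p0, p1, p3, p4, p6}.
Restricted to these states the transition graph has no cycle, so every accepting path has bounded length and L is finite.

finite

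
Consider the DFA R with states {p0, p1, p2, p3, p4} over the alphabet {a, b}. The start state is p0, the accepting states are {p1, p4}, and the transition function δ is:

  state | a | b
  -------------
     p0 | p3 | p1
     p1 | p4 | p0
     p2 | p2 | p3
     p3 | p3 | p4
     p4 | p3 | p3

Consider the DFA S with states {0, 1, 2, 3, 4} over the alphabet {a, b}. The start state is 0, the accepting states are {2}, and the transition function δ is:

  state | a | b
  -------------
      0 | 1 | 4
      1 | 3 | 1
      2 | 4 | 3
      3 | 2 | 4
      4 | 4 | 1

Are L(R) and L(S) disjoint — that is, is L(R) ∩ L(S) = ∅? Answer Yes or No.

Exploring the product automaton R × S from the start pair (p0, 0), following both machines on each input symbol, reaches 11 state pairs: (p0, 0), (p3, 1), (p1, 4), (p3, 3), (p4, 1), (p4, 4), (p0, 1), (p3, 2), (p3, 4), (p1, 1), (p4, 3).
R accepts in {p1, p4} and S accepts in {2}; no reachable pair has both components accepting, so no string drives both machines to acceptance simultaneously and L(R) ∩ L(S) = ∅.
So no string is accepted by both, and the intersection is empty.

Yes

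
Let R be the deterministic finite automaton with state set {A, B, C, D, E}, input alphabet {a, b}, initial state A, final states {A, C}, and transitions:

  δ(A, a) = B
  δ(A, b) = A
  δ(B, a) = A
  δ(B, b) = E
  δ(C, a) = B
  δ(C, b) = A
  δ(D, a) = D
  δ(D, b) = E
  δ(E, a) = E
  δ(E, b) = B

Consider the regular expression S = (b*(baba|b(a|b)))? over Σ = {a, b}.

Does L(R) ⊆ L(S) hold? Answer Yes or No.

The string b is in L(R) but not in L(S).
So L(R) ⊄ L(S).

No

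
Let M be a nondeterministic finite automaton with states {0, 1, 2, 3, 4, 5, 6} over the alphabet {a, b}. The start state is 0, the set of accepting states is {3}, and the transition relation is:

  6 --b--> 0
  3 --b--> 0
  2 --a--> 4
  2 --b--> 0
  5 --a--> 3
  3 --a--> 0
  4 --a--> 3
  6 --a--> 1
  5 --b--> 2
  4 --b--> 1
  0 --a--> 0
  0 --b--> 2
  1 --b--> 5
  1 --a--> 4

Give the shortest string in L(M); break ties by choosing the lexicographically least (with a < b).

A breadth-first search from 0 reaches an accepting state first via the path 0 → 2 → 4 → 3 on input baa.
No string of length < 3 is accepted (BFS exhausts all shorter strings without reaching an accepting state), and baa is the lexicographically least accepting string of length 3.

baa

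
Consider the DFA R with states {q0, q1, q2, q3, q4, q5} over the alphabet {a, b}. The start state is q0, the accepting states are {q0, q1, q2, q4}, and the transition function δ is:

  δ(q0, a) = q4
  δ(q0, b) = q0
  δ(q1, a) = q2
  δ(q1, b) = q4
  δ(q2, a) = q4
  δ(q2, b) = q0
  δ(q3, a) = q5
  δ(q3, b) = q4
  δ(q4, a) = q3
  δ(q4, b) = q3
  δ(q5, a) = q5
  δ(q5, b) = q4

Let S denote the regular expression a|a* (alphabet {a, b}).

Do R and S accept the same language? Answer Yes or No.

No

The string b is accepted by R but rejected by S.
So L(R) ≠ L(S).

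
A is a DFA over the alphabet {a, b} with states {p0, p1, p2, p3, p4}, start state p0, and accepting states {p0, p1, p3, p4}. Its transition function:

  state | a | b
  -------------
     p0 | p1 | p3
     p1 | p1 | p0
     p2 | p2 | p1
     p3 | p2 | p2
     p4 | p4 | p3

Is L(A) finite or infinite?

State p0 is reachable from the start and can reach an accepting state, and it lies on the cycle p0 → p1 → p0.
Traversing that cycle any number of times yields accepted strings of unbounded length, so the language is infinite.

infinite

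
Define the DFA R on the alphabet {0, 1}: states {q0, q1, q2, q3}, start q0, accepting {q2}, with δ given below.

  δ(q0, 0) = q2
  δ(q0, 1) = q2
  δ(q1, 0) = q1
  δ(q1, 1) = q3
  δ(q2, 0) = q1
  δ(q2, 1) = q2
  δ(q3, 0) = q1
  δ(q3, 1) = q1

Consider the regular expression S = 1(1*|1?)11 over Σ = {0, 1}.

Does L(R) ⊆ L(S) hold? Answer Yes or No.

The string 0 is in L(R) but not in L(S).
So L(R) ⊄ L(S).

No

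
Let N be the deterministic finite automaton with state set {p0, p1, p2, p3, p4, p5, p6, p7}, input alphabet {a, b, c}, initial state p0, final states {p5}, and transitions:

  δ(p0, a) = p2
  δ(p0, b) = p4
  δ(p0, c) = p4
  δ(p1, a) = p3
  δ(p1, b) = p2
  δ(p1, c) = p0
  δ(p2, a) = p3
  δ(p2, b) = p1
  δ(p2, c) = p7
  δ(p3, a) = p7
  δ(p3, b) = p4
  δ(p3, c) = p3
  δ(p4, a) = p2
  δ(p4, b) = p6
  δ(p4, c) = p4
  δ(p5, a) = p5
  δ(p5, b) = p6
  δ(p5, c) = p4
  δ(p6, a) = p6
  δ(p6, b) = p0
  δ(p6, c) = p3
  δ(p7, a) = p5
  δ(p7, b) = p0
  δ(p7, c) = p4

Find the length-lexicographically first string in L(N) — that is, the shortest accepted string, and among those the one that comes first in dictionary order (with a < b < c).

aca

A breadth-first search from p0 reaches an accepting state first via the path p0 → p2 → p7 → p5 on input aca.
No string of length < 3 is accepted (BFS exhausts all shorter strings without reaching an accepting state), and aca is the lexicographically least accepting string of length 3.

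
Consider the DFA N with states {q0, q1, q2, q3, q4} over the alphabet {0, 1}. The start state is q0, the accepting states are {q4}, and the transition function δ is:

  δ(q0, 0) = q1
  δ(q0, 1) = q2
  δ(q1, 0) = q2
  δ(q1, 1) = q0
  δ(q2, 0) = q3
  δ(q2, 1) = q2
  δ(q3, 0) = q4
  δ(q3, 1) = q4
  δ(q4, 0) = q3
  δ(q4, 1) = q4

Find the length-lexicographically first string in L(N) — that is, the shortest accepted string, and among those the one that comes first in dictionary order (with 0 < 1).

100

A breadth-first search from q0 reaches an accepting state first via the path q0 → q2 → q3 → q4 on input 100.
No string of length < 3 is accepted (BFS exhausts all shorter strings without reaching an accepting state), and 100 is the lexicographically least accepting string of length 3.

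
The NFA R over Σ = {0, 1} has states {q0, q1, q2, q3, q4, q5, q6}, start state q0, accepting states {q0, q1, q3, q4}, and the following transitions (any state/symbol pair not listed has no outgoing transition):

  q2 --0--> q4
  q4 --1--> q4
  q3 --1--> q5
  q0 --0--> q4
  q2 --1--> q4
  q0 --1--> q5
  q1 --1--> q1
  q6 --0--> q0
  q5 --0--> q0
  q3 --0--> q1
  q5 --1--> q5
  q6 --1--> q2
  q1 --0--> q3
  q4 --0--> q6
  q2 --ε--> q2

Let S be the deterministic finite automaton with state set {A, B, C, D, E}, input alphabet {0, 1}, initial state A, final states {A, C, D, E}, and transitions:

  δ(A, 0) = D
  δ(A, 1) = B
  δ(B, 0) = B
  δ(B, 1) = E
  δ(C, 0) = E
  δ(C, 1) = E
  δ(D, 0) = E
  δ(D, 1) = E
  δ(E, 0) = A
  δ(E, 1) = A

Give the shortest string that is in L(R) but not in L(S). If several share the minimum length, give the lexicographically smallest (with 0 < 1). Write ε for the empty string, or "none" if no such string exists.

The string 10 is accepted by R but not by S.
No shorter string lies in the difference, and 10 is the lexicographically first length-2 string in L(R) \ L(S).

10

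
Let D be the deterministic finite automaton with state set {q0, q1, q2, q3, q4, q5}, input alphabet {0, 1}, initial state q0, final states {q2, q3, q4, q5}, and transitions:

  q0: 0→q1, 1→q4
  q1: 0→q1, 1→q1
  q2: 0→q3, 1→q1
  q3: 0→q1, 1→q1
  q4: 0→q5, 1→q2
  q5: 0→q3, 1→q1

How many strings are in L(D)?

5

The useful subgraph on states {q0, q2, q3, q4, q5} is acyclic, so L(D) is finite; the longest accepting path visits 4 useful states, giving maximum string length 3.
Counting accepting paths from q0 by length: 1 of length 1, 2 of length 2, 2 of length 3. Total 5.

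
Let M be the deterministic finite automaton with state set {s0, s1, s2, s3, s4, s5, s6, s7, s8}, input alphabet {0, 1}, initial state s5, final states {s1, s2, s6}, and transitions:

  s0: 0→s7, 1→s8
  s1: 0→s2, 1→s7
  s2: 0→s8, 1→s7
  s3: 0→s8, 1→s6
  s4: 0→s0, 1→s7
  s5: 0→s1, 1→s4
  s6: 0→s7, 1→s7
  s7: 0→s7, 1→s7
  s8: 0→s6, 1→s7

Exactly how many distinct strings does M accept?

The useful subgraph on states {s0, s1, s2, s4, s5, s6, s8} is acyclic, so L(M) is finite; the longest accepting path visits 5 useful states, giving maximum string length 4.
Counting accepting paths from s5 by length: 1 of length 1, 1 of length 2, 2 of length 4. Total 4.

4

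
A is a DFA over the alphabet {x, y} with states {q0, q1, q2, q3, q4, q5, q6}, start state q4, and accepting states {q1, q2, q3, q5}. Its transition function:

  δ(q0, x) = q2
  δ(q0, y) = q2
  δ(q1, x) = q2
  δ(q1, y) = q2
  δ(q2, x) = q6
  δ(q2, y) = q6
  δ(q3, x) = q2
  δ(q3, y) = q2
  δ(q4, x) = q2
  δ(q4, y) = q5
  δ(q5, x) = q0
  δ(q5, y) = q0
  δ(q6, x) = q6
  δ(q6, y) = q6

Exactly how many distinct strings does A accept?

The useful subgraph on states {q0, q2, q4, q5} is acyclic, so L(A) is finite; the longest accepting path visits 4 useful states, giving maximum string length 3.
Counting accepting paths from q4 by length: 2 of length 1, 4 of length 3. Total 6.

6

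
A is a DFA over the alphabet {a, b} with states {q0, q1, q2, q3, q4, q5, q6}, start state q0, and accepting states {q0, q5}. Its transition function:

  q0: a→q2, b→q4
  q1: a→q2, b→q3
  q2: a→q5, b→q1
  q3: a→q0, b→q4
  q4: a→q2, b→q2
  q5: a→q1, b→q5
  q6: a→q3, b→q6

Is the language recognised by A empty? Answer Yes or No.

The empty string ε is accepted: the run q0 ends in the accepting state q0.
Since at least one string is accepted, L(A) is not empty.

No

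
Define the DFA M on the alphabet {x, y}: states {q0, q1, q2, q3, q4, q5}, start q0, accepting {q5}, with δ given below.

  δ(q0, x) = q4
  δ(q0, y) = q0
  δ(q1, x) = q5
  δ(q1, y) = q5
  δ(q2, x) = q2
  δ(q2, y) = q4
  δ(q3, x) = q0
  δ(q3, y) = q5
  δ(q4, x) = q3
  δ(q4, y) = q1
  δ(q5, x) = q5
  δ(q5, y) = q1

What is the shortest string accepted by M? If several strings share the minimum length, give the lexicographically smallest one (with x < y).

xxy

A breadth-first search from q0 reaches an accepting state first via the path q0 → q4 → q3 → q5 on input xxy.
No string of length < 3 is accepted (BFS exhausts all shorter strings without reaching an accepting state), and xxy is the lexicographically least accepting string of length 3.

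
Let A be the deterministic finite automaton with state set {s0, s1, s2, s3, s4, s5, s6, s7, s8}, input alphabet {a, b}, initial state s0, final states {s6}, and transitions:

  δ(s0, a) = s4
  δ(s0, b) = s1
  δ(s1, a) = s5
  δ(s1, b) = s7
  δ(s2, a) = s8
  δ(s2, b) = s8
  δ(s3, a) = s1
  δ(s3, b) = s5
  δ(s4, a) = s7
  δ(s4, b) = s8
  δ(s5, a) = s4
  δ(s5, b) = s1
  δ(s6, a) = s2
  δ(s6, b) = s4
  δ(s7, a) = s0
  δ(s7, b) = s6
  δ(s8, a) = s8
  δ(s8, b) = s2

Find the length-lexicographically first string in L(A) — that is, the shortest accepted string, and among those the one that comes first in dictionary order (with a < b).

aab

A breadth-first search from s0 reaches an accepting state first via the path s0 → s4 → s7 → s6 on input aab.
No string of length < 3 is accepted (BFS exhausts all shorter strings without reaching an accepting state), and aab is the lexicographically least accepting string of length 3.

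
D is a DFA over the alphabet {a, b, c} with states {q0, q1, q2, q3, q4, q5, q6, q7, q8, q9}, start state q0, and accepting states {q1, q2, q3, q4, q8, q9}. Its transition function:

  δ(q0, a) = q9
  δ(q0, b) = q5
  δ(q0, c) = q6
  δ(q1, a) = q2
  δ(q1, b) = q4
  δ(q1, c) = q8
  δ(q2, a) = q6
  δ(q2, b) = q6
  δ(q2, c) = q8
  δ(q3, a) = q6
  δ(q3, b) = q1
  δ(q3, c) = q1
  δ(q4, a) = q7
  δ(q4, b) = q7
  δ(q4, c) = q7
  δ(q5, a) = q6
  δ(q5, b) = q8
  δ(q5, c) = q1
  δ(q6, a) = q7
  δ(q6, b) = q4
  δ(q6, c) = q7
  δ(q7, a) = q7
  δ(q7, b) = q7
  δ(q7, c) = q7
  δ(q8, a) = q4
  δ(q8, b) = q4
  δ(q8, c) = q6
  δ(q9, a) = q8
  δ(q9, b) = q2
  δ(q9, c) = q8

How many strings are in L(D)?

35

The useful subgraph on states {q0, q1, q2, q4, q5, q6, q8, q9} is acyclic, so L(D) is finite; the longest accepting path visits 7 useful states, giving maximum string length 6.
Counting accepting paths from q0 by length: 1 of length 1, 6 of length 2, 11 of length 3, 10 of length 4, 6 of length 5, 1 of length 6. Total 35.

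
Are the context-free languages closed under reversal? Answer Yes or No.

Reversing the right-hand side of every production of a context-free grammar for L gives a context-free grammar for Lᴿ (induction on derivation length).
So the context-free languages are closed under reversal.

Yes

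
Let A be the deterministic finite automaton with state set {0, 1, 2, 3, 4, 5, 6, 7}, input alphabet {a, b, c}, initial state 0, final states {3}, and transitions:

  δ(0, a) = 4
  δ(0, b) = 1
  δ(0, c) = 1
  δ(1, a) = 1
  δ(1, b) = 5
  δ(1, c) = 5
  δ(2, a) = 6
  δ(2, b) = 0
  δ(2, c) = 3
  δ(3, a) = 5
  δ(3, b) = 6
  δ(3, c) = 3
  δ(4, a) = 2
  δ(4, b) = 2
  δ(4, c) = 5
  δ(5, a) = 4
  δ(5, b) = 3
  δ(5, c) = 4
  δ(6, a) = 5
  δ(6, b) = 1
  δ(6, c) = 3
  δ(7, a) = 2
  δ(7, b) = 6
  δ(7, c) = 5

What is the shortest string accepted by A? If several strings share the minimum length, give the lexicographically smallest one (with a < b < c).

A breadth-first search from 0 reaches an accepting state first via the path 0 → 4 → 2 → 3 on input aac.
No string of length < 3 is accepted (BFS exhausts all shorter strings without reaching an accepting state), and aac is the lexicographically least accepting string of length 3.

aac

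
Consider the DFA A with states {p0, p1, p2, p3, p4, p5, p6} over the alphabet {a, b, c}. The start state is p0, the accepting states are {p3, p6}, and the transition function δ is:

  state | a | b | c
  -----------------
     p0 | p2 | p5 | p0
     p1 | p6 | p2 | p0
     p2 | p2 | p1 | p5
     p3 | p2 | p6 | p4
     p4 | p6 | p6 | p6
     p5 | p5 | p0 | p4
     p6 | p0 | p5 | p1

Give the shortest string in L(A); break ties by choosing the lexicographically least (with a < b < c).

A breadth-first search from p0 reaches an accepting state first via the path p0 → p2 → p1 → p6 on input aba.
No string of length < 3 is accepted (BFS exhausts all shorter strings without reaching an accepting state), and aba is the lexicographically least accepting string of length 3.

aba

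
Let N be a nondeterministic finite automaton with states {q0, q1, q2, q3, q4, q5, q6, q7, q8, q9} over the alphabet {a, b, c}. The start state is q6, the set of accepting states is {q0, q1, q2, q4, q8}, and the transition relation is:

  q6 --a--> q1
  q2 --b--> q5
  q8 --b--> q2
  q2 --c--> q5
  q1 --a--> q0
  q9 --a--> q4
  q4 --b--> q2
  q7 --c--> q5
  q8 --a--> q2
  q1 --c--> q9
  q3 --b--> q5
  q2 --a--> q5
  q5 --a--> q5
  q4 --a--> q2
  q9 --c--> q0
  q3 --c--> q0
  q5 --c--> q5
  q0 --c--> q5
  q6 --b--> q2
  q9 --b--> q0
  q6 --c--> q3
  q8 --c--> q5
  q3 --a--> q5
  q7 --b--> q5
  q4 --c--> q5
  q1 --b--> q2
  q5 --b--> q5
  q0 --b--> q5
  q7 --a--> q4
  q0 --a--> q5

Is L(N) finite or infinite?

finite

The useful states (reachable from q6 and able to reach an accepting state) are {q0, q1, q2, q3, q4, q6, q9}.
Restricted to these states the transition graph has no cycle, so every accepting path has bounded length and L is finite.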